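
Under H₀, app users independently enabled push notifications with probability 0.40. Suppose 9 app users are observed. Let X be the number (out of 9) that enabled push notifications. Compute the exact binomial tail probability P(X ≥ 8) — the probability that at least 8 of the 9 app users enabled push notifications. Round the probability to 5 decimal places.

X is binomial with n = 9 and p = 0.40.
P(X ≥ 8) = C(9,8)·0.40^8·0.60^1 + C(9,9)·0.40^9·0.60^0.
= 0.003539 + 0.000262 = 0.00380.

P = 0.00380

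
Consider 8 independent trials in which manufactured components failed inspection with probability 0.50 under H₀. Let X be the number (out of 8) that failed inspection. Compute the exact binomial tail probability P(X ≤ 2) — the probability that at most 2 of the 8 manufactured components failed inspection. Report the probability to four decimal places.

P = 0.1445

X ~ Binomial(n=8, p=0.50).
P(X ≤ 2) = C(8,0)·0.50^0·0.50^8 + C(8,1)·0.50^1·0.50^7 + C(8,2)·0.50^2·0.50^6.
= 0.003906 + 0.031250 + 0.109375 = 0.1445.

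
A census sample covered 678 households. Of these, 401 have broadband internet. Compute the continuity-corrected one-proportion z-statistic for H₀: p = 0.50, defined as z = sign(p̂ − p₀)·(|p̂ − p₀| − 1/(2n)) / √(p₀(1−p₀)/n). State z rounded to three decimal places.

With x = 401 successes in n = 678, p̂ = 0.59145. p̂ − p₀ = 0.091445.
1/(2n) = 0.000737.
Corrected numerator: |0.091445| − 0.000737 = 0.090708.
Null standard error: √(0.50·0.50/678) = √0.000368732 = 0.019202.
z = +0.090708/0.019202 = 4.724.

z = 4.724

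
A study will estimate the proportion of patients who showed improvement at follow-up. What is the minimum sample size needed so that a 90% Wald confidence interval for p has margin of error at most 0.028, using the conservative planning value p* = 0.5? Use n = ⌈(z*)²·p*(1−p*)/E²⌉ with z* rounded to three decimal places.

n = 863

The 90% critical value is z* = 1.645.
p*(1−p*) = 0.2500.
Required n before rounding: 2.706025 × 0.2500 / 0.028² = 862.891.
Rounding up, n = 863.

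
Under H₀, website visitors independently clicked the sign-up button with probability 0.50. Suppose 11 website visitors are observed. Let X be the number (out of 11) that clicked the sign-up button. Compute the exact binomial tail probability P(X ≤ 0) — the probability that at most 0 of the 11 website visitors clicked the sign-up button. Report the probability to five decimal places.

P = 0.00049

X ~ Binomial(n=11, p=0.50).
P(X ≤ 0) = C(11,0)·0.50^0·0.50^11.
= 0.000488 = 0.00049.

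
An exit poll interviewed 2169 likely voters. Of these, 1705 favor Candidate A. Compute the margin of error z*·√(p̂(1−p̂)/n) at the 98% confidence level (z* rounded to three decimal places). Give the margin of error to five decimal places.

ME = 0.02048

With x = 1705 successes in n = 2169, p̂ = 0.78608.
Standard error of p̂: √(0.168160/2169) = √0.000077529 = 0.008805.
z* = 2.326 at the 98% level.
So ME = 0.02048.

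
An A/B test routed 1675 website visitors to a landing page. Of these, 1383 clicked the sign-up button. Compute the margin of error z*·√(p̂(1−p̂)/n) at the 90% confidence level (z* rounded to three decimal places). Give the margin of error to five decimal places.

Sample proportion p̂ = 1383/1675 = 0.82567.
SE(p̂) = √(0.82567·0.17433/1675) = 0.009270.
z* = 1.645 at the 90% level.
Margin of error = z*·SE = 1.645 × 0.009270 = 0.01525.

ME = 0.01525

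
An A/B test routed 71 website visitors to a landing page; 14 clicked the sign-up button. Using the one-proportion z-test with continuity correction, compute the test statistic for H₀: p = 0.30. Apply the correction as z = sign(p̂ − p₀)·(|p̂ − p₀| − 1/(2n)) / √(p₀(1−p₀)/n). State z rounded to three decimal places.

z = -1.761

Sample proportion p̂ = 14/71 = 0.19718. p̂ − p₀ = -0.102817.
Continuity correction 1/(2n) = 1/142 = 0.007042.
Corrected numerator: |-0.102817| − 0.007042 = 0.095775.
SE₀ = √(0.30·0.70/71) = 0.054385.
z = (−)0.095775/0.054385 = -1.761.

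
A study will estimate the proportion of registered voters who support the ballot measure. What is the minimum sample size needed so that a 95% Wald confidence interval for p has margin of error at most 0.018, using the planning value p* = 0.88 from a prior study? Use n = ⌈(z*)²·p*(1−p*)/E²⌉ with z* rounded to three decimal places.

The 95% critical value is z* = 1.960.
p*(1−p*) = 0.88·0.12 = 0.1056.
Required n before rounding: 3.841600 × 0.1056 / 0.018² = 1252.077.
⌈1252.077⌉ = 1253.

n = 1253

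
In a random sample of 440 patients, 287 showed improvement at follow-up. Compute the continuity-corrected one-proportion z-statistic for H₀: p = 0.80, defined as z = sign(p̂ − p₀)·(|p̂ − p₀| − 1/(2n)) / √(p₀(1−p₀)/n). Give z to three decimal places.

z = -7.687

p̂ = 287/440 = 0.65227. p̂ − p₀ = -0.147727.
Continuity correction 1/(2n) = 1/880 = 0.001136.
Corrected numerator: |-0.147727| − 0.001136 = 0.146591.
Under H₀, SE = √(p₀(1−p₀)/n) = √(0.80·0.20/440) = √0.000363636 = 0.019069.
z = −0.146591/0.019069 = -7.687.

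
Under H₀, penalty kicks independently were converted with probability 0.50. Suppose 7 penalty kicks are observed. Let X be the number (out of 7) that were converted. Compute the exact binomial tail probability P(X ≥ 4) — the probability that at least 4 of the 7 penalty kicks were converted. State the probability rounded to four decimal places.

X is binomial with n = 7 and p = 0.50.
P(X ≥ 4) = C(7,4)·0.50^4·0.50^3 + C(7,5)·0.50^5·0.50^2 + C(7,6)·0.50^6·0.50^1 + C(7,7)·0.50^7·0.50^0.
= 0.273438 + 0.164062 + 0.054688 + 0.007812 = 0.5000.

P = 0.5000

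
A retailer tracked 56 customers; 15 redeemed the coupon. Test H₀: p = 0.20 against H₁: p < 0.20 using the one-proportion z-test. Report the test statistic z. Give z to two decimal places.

p̂ = 15/56 = 0.26786.
SE₀ = √(0.20·0.80/56) = 0.053452.
z = (p̂ − p₀)/SE = (0.26786 − 0.20)/0.053452 = 1.27.

z = 1.27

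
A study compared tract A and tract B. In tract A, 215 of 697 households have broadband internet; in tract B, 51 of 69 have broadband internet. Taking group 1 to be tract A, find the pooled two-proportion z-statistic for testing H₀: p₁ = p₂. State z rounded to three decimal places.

z = -7.168

Sample proportions: p̂₁ = 215/697 = 0.30846 and p̂₂ = 51/69 = 0.73913.
Pooling: p̂ = 266/766 = 0.34726.
Pooled SE = √[0.2266700·0.01592747] ≈ 0.060086.
z = (p̂₁ − p̂₂)/SE = (0.30846 − 0.73913)/0.060086 = -0.43067/0.060086 = -7.168.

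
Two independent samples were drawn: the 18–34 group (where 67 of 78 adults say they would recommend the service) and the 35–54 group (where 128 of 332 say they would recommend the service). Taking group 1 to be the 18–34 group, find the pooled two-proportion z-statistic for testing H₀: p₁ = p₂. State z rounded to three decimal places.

z = 7.534

p̂₁ = 67/78 = 0.85897, p̂₂ = 128/332 = 0.38554.
Pooled p̂ = (67+128)/(78+332) = 195/410 = 0.47561.
Pooled SE = √[0.2494051·0.01583256] ≈ 0.062839.
z = (p̂₁ − p̂₂)/SE = (0.85897 − 0.38554)/0.062839 = 0.47343/0.062839 = 7.534.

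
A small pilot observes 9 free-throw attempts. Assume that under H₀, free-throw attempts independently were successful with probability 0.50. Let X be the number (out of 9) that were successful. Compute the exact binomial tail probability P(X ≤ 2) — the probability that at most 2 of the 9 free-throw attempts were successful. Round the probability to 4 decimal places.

X is binomial with n = 9 and p = 0.50.
P(X ≤ 2) = C(9,0)·0.50^0·0.50^9 + C(9,1)·0.50^1·0.50^8 + C(9,2)·0.50^2·0.50^7.
= 0.001953 + 0.017578 + 0.070312 = 0.0898.

P = 0.0898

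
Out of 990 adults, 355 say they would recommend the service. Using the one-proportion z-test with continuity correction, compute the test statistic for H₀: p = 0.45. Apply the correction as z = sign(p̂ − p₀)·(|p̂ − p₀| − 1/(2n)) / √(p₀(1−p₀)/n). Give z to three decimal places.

z = -5.750

p̂ = 355/990 = 0.35859. p̂ − p₀ = -0.091414.
1/(2n) = 0.000505.
Corrected numerator: |-0.091414| − 0.000505 = 0.090909.
Under H₀, SE = √(p₀(1−p₀)/n) = √(0.45·0.55/990) = √0.000250000 = 0.015811.
z = −0.090909/0.015811 = -5.750.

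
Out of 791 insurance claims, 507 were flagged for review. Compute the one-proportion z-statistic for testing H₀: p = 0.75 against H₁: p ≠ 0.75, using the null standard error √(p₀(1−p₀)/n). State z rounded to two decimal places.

z = -7.08

With x = 507 successes in n = 791, p̂ = 0.64096.
Under H₀, SE = √(p₀(1−p₀)/n) = √(0.75·0.25/791) = √0.000237042 = 0.015396.
Test statistic: z = -0.10904/0.015396 = -7.08.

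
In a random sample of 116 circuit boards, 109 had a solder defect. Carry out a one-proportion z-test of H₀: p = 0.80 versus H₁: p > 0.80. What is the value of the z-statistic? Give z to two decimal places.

With x = 109 successes in n = 116, p̂ = 0.93966.
SE₀ = √(0.80·0.20/116) = 0.037139.
z = (0.93966 − 0.80)/0.037139 = 0.13966/0.037139 = 3.76.

z = 3.76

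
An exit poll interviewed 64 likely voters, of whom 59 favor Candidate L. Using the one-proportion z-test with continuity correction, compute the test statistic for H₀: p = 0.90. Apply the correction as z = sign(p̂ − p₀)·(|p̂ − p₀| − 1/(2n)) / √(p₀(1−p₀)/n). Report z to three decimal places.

z = 0.375

Sample proportion p̂ = 59/64 = 0.92188. p̂ − p₀ = 0.021875.
1/(2n) = 0.007812.
Corrected numerator: |0.021875| − 0.007812 = 0.014063.
Null standard error: √(0.90·0.10/64) = √0.001406250 = 0.037500.
z = (+)0.014063/0.037500 = 0.375.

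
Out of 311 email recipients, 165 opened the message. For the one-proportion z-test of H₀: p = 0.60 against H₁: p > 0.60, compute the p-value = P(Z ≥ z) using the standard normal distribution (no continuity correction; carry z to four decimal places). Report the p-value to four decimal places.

p-value = 0.9938

p̂ = 165/311 = 0.53055.
Under H₀, SE = √(p₀(1−p₀)/n) = √(0.60·0.40/311) = √0.000771704 = 0.027780.
z = (p̂ − p₀)/SE = (165/311 − 0.60)/0.027780 ≈ -2.5002.
From the standard normal, P(Z ≥ z) = 0.9938.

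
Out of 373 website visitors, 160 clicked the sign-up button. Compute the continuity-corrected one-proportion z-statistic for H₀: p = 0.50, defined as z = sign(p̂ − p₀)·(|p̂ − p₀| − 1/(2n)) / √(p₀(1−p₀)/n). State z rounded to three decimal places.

The sample proportion is 160/373 = 0.42895. p̂ − p₀ = -0.071046.
1/(2n) = 0.001340.
Corrected numerator: |-0.071046| − 0.001340 = 0.069706.
Null standard error: √(0.50·0.50/373) = √0.000670241 = 0.025889.
z = (−)0.069706/0.025889 = -2.692.

z = -2.692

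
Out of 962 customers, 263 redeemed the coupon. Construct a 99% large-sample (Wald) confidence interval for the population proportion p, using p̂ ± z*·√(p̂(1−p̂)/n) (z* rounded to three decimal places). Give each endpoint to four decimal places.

With x = 263 successes in n = 962, p̂ = 0.27339.
Standard error of p̂: √(0.198647/962) = √0.000206494 = 0.014370.
z* = 2.576 at the 99% level.
Margin of error: 2.576 × 0.014370 = 0.03702.
So the interval runs from 0.2364 to 0.3104.

(0.2364, 0.3104)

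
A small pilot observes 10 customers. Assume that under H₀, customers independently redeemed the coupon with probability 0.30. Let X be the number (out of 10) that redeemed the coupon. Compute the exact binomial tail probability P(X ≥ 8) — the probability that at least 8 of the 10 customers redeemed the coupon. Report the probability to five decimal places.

P = 0.00159

X is binomial with n = 10 and p = 0.30.
P(X ≥ 8) = C(10,8)·0.30^8·0.70^2 + C(10,9)·0.30^9·0.70^1 + C(10,10)·0.30^10·0.70^0.
= 0.001447 + 0.000138 + 0.000006 = 0.00159.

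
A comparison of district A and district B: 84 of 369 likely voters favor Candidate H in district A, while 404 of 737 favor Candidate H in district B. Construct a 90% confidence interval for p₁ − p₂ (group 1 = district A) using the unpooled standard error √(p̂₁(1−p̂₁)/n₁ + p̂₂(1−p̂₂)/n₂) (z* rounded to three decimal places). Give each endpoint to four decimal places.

p̂₁ = 0.22764, p̂₂ = 0.54817, so the observed difference is -0.32053.
SE = √(0.000476480 + 0.000336065) = √0.000812545 = 0.028505.
The 90% critical value is z* = 1.645. Margin = 1.645·0.028505 = 0.04689.
CI: -0.32053 ± 0.04689 = (-0.3674, -0.2736).

(-0.3674, -0.2736)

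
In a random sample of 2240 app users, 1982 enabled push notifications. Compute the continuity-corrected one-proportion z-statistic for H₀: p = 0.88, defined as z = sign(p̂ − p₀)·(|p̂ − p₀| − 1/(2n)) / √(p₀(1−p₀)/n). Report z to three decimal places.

z = 0.670

With x = 1982 successes in n = 2240, p̂ = 0.88482. p̂ − p₀ = 0.004821.
Continuity correction 1/(2n) = 1/4480 = 0.000223.
Corrected numerator: |0.004821| − 0.000223 = 0.004598.
Null standard error: √(0.88·0.12/2240) = √0.000047143 = 0.006866.
z = (+)0.004598/0.006866 = 0.670.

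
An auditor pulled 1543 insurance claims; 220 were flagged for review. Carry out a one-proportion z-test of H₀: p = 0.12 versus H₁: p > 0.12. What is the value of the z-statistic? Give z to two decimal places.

z = 2.73

The sample proportion is 220/1543 = 0.14258.
SE₀ = √(0.12·0.88/1543) = 0.008273.
Test statistic: z = 0.02258/0.008273 = 2.73.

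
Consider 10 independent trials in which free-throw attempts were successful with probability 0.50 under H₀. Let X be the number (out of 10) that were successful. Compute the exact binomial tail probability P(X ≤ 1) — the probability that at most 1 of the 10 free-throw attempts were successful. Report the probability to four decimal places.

X is binomial with n = 10 and p = 0.50.
P(X ≤ 1) = C(10,0)·0.50^0·0.50^10 + C(10,1)·0.50^1·0.50^9.
= 0.000977 + 0.009766 = 0.0107.

P = 0.0107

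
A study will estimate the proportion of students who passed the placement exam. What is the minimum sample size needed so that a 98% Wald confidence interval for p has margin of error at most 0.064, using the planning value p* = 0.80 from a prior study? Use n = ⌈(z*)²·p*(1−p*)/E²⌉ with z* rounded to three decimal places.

n = 212

For 98% confidence, z* = 2.326.
p*(1−p*) = 0.1600.
(z*)²·p*(1−p*)/E² = 5.410276·0.1600/0.004096 = 211.339.
⌈211.339⌉ = 212.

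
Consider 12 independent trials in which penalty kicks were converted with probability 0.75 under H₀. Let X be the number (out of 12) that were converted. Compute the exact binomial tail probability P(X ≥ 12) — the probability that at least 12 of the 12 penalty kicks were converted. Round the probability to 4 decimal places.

X ~ Binomial(n=12, p=0.75).
P(X ≥ 12) = C(12,12)·0.75^12·0.25^0.
= 0.031676 = 0.0317.

P = 0.0317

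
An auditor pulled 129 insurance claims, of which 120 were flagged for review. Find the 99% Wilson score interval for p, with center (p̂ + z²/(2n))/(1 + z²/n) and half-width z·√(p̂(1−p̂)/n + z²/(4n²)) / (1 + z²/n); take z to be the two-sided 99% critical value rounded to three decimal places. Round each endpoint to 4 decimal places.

(0.8490, 0.9693)

p̂ = 120/129 = 0.93023; z = 2.576, so z² = 6.635776.
Denominator 1 + z²/n = 1 + 6.635776/129 = 1.051440.
Center = (0.93023 + 0.025720)/1.051440 = 0.90918.
Radicand: p̂(1−p̂)/n + z²/(4n²) = 0.000503100 + 0.000099690 = 0.000602790.
Half-width = 2.576·√0.000602790/1.051440 = 0.06015.
CI: 0.90918 ± 0.06015 = (0.8490, 0.9693).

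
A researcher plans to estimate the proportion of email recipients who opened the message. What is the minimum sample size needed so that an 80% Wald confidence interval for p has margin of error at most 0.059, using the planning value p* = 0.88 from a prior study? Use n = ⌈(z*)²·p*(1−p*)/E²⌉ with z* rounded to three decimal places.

n = 50

For 80% confidence, z* = 1.282.
p*(1−p*) = 0.88·0.12 = 0.1056.
Required n before rounding: 1.643524 × 0.1056 / 0.059² = 49.858.
Rounding up, n = 50.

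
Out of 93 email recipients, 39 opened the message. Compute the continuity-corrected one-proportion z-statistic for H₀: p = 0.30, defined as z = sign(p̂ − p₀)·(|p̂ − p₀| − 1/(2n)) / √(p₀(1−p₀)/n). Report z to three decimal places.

z = 2.399

Sample proportion p̂ = 39/93 = 0.41935. p̂ − p₀ = 0.119355.
Continuity correction 1/(2n) = 1/186 = 0.005376.
Corrected numerator: |0.119355| − 0.005376 = 0.113979.
Null standard error: √(0.30·0.70/93) = √0.002258065 = 0.047519.
z = +0.113979/0.047519 = 2.399.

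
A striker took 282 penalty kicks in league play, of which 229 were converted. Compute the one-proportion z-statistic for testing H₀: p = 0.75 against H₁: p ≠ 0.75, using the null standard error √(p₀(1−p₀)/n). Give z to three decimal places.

z = 2.407

p̂ = 229/282 = 0.81206.
Null standard error: √(0.75·0.25/282) = √0.000664894 = 0.025786.
z = (0.81206 − 0.75)/0.025786 = 0.06206/0.025786 = 2.407.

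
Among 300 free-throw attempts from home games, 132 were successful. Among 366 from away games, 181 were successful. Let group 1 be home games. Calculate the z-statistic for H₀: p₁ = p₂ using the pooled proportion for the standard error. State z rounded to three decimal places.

Sample proportions: p̂₁ = 132/300 = 0.44000 and p̂₂ = 181/366 = 0.49454.
Pooled p̂ = (132+181)/(300+366) = 313/666 = 0.46997.
Pooled SE = √[0.2490982·0.00606557] ≈ 0.038871.
z = (p̂₁ − p̂₂)/SE = (0.44000 − 0.49454)/0.038871 = -0.05454/0.038871 = -1.403.

z = -1.403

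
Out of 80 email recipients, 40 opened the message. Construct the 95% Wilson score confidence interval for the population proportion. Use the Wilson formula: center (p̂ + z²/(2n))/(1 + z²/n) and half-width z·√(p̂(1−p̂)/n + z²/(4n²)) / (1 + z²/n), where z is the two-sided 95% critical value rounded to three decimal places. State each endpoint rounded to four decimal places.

Here p̂ = 40/80 = 0.50000 and z = 1.960 (z² = 3.841600).
1 + z²/n = 1.048020.
Adjusted center: (0.50000 + z²/(2n))/1.048020 = 0.50000.
Radicand: p̂(1−p̂)/n + z²/(4n²) = 0.003125000 + 0.000150062 = 0.003275062.
Half-width = z·√(radicand)/denom = 1.960·0.057228/1.048020 = 0.10703.
So the interval runs from 0.3930 to 0.6070.

(0.3930, 0.6070)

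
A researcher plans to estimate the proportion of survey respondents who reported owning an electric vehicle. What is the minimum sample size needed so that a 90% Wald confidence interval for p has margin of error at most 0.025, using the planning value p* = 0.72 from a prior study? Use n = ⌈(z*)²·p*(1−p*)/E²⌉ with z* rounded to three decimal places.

n = 873

The 90% critical value is z* = 1.645.
p*(1−p*) = 0.72·0.28 = 0.2016.
Required n before rounding: 2.706025 × 0.2016 / 0.025² = 872.855.
⌈872.855⌉ = 873.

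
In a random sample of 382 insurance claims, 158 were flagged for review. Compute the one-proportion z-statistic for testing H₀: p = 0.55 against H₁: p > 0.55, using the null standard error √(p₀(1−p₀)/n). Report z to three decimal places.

z = -5.358

p̂ = 158/382 = 0.41361.
Null standard error: √(0.55·0.45/382) = √0.000647906 = 0.025454.
z = (0.41361 − 0.55)/0.025454 = -0.13639/0.025454 = -5.358.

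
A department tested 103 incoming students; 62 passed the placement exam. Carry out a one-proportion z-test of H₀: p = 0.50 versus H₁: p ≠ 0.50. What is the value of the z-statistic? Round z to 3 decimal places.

Sample proportion p̂ = 62/103 = 0.60194.
Null standard error: √(0.50·0.50/103) = √0.002427184 = 0.049266.
Test statistic: z = 0.10194/0.049266 = 2.069.

z = 2.069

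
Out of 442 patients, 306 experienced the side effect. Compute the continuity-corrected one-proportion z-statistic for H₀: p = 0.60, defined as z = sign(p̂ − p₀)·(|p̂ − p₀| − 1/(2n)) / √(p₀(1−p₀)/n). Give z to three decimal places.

The sample proportion is 306/442 = 0.69231. p̂ − p₀ = 0.092308.
Continuity correction 1/(2n) = 1/884 = 0.001131.
Corrected numerator: |0.092308| − 0.001131 = 0.091177.
Null standard error: √(0.60·0.40/442) = √0.000542986 = 0.023302.
z = +0.091177/0.023302 = 3.913.

z = 3.913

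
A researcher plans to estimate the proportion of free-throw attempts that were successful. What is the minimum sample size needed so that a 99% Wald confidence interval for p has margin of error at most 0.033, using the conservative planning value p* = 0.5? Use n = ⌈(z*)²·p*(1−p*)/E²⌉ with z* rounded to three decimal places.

The 99% critical value is z* = 2.576.
p*(1−p*) = 0.2500.
(z*)²·p*(1−p*)/E² = 6.635776·0.2500/0.001089 = 1523.365.
Rounding up, n = 1524.

n = 1524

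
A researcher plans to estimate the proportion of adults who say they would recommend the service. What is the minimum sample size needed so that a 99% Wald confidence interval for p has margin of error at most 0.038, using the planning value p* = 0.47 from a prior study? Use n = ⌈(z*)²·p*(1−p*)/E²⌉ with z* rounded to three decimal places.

n = 1145

For 99% confidence, z* = 2.576.
p*(1−p*) = 0.2491.
(z*)²·p*(1−p*)/E² = 6.635776·0.2491/0.001444 = 1144.717.
Rounding up, n = 1145.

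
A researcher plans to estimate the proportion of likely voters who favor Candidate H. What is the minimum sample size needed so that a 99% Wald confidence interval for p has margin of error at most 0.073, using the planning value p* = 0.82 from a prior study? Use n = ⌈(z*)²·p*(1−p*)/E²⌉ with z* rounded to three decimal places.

n = 184

The 99% critical value is z* = 2.576.
p*(1−p*) = 0.82·0.18 = 0.1476.
Required n before rounding: 6.635776 × 0.1476 / 0.073² = 183.794.
⌈183.794⌉ = 184.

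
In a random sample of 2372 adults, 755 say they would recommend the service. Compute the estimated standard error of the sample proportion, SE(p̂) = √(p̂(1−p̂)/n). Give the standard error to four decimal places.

p̂ = 755/2372 = 0.31830.
p̂(1−p̂) = 0.216985.
Dividing by n and taking the root: √0.000091478 = 0.0096.

SE = 0.0096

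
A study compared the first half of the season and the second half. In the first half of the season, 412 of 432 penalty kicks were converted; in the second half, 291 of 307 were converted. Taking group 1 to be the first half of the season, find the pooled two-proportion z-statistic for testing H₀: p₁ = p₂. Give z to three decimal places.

p̂₁ = 412/432 = 0.95370, p̂₂ = 291/307 = 0.94788.
Pooling: p̂ = 703/739 = 0.95129.
Pooled SE = √[0.0463414·0.00557214] ≈ 0.016069.
z = 0.00582/0.016069 = 0.362.

z = 0.362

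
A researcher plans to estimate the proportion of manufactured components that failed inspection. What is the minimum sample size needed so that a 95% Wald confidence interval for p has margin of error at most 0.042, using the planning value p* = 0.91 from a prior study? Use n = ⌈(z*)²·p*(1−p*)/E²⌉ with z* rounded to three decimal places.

For 95% confidence, z* = 1.960.
p*(1−p*) = 0.91·0.09 = 0.0819.
Required n before rounding: 3.841600 × 0.0819 / 0.042² = 178.360.
⌈178.360⌉ = 179.

n = 179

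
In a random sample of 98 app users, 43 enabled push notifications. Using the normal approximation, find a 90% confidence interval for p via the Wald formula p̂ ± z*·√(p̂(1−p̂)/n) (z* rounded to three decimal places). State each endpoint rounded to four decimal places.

(0.3563, 0.5212)

The sample proportion is 43/98 = 0.43878.
Standard error of p̂: √(0.246252/98) = √0.002512771 = 0.050128.
The 90% critical value is z* = 1.645.
Margin of error: 1.645 × 0.050128 = 0.08246.
So the interval runs from 0.3563 to 0.5212.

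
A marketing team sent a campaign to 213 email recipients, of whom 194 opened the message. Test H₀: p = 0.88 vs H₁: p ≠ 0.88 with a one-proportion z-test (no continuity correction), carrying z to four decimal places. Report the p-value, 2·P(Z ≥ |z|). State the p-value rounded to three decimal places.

p-value = 0.167

With x = 194 successes in n = 213, p̂ = 0.91080.
Null standard error: √(0.88·0.12/213) = √0.000495775 = 0.022266.
Test statistic (full precision, shown to 4 dp): z = (194/213 − 0.88)/SE₀ ≈ 1.3832.
p-value = 2·P(Z ≥ |z|) with z = 1.3832 → 0.167.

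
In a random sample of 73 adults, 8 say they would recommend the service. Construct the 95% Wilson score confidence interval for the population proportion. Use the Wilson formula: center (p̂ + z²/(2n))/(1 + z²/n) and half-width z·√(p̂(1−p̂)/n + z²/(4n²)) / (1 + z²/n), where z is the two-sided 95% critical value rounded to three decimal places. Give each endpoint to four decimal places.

(0.0566, 0.2016)

p̂ = 8/73 = 0.10959; z = 1.960, so z² = 3.841600.
1 + z²/n = 1.052625.
Adjusted center: (0.10959 + z²/(2n))/1.052625 = 0.12911.
Radicand: p̂(1−p̂)/n + z²/(4n²) = 0.001336703 + 0.000180221 = 0.001516924.
Half-width = z·√(radicand)/denom = 1.960·0.038948/1.052625 = 0.07252.
So the interval runs from 0.0566 to 0.2016.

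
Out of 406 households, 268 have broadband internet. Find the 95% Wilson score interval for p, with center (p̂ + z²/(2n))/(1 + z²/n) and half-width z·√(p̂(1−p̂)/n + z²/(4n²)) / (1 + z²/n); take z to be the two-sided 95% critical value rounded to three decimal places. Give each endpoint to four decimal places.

p̂ = 268/406 = 0.66010; z = 1.960, so z² = 3.841600.
1 + z²/n = 1.009462.
Center = (0.66010 + 0.004731)/1.009462 = 0.65860.
Radicand: p̂(1−p̂)/n + z²/(4n²) = 0.000552632 + 0.000005826 = 0.000558458.
Half-width = 1.960·√0.000558458/1.009462 = 0.04588.
Interval: 0.65860 ± 0.04588 → (0.6127, 0.7045).

(0.6127, 0.7045)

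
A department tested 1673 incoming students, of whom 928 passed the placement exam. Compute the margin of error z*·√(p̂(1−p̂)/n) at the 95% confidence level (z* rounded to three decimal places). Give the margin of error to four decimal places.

ME = 0.0238

Sample proportion p̂ = 928/1673 = 0.55469.
SE = √(p̂(1−p̂)/n) = √(0.247009/1673) = 0.012151.
The 95% critical value is z* = 1.960.
ME = 1.960·0.012151 = 0.0238.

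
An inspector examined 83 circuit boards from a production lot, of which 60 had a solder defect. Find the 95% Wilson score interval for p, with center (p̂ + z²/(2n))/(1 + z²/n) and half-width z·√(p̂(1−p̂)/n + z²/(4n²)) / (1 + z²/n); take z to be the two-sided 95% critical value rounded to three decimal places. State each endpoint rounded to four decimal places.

(0.6184, 0.8077)

p̂ = 60/83 = 0.72289; z = 1.960, so z² = 3.841600.
1 + z²/n = 1.046284.
Center = (0.72289 + 0.023142)/1.046284 = 0.71303.
Radicand: p̂(1−p̂)/n + z²/(4n²) = 0.002413486 + 0.000139411 = 0.002552897.
Half-width = 1.960·√0.002552897/1.046284 = 0.09465.
Interval: 0.71303 ± 0.09465 → (0.6184, 0.8077).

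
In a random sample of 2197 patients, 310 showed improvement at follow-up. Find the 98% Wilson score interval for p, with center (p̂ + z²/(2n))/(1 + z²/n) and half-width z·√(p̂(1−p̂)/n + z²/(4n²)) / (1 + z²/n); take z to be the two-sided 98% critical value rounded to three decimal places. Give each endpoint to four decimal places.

(0.1247, 0.1593)

Here p̂ = 310/2197 = 0.14110 and z = 2.326 (z² = 5.410276).
1 + z²/n = 1.002463.
Adjusted center: (0.14110 + z²/(2n))/1.002463 = 0.14198.
Radicand: p̂(1−p̂)/n + z²/(4n²) = 0.000055162 + 0.000000280 = 0.000055442.
Half-width = 2.326·√0.000055442/1.002463 = 0.01728.
Interval: 0.14198 ± 0.01728 → (0.1247, 0.1593).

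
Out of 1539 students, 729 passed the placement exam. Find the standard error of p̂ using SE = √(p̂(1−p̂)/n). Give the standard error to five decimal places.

SE = 0.01273

p̂ = 729/1539 = 0.47368.
p̂(1−p̂) = 0.249307.
Dividing by n and taking the root: √0.000161993 = 0.01273.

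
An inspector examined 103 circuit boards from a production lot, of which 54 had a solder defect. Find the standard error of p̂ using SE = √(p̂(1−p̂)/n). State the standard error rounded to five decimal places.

SE = 0.04921

With x = 54 successes in n = 103, p̂ = 0.52427.
p̂(1−p̂) = 0.52427·0.47573 = 0.249411.
SE = √(0.249411/103) = 0.04921.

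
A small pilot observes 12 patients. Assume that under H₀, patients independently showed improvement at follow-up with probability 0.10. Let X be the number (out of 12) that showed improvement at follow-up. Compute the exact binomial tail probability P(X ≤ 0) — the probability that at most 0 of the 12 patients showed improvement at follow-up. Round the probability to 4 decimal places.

X is binomial with n = 12 and p = 0.10.
P(X ≤ 0) = C(12,0)·0.10^0·0.90^12.
= 0.282430 = 0.2824.

P = 0.2824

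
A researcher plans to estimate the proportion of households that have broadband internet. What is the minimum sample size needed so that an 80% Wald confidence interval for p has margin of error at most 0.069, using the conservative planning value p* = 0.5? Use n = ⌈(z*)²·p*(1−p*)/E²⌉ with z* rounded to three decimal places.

The 80% critical value is z* = 1.282.
p*(1−p*) = 0.2500.
Required n before rounding: 1.643524 × 0.2500 / 0.069² = 86.301.
Rounding up, n = 87.

n = 87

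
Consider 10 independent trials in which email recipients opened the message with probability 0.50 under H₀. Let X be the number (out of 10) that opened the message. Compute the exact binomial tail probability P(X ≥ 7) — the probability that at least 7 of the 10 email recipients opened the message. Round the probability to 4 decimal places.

P = 0.1719

X is binomial with n = 10 and p = 0.50.
P(X ≥ 7) = C(10,7)·0.50^7·0.50^3 + C(10,8)·0.50^8·0.50^2 + C(10,9)·0.50^9·0.50^1 + C(10,10)·0.50^10·0.50^0.
= 0.117188 + 0.043945 + 0.009766 + 0.000977 = 0.1719.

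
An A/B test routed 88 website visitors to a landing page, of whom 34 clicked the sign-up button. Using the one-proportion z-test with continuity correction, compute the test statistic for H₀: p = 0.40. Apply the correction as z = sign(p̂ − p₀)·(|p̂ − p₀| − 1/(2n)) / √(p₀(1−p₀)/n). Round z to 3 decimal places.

z = -0.152

The sample proportion is 34/88 = 0.38636. p̂ − p₀ = -0.013636.
1/(2n) = 0.005682.
Corrected numerator: |-0.013636| − 0.005682 = 0.007954.
SE₀ = √(0.40·0.60/88) = 0.052223.
z = (−)0.007954/0.052223 = -0.152.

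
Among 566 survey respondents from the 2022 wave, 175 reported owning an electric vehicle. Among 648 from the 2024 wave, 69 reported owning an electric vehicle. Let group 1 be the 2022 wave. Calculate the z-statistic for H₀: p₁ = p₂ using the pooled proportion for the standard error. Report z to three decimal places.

p̂₁ = 175/566 = 0.30919, p̂₂ = 69/648 = 0.10648.
Pooling: p̂ = 244/1214 = 0.20099.
Pooled SE = √[0.1605921·0.00330999] ≈ 0.023056.
z = (p̂₁ − p̂₂)/SE = (0.30919 − 0.10648)/0.023056 = 0.20271/0.023056 = 8.792.

z = 8.792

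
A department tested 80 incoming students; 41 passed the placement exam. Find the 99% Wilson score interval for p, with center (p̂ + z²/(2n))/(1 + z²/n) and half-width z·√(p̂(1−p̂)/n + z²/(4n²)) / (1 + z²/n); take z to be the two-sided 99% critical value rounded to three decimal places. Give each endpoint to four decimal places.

(0.3732, 0.6499)

Here p̂ = 41/80 = 0.51250 and z = 2.576 (z² = 6.635776).
1 + z²/n = 1.082947.
Center = (0.51250 + 0.041474)/1.082947 = 0.51154.
Radicand: p̂(1−p̂)/n + z²/(4n²) = 0.003123047 + 0.000259210 = 0.003382257.
Half-width = z·√(radicand)/denom = 2.576·0.058157/1.082947 = 0.13834.
Interval: 0.51154 ± 0.13834 → (0.3732, 0.6499).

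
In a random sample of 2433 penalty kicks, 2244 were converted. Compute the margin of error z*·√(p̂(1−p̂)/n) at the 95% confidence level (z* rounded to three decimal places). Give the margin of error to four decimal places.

p̂ = 2244/2433 = 0.92232.
Standard error of p̂: √(0.071647/2433) = √0.000029448 = 0.005427.
The 95% critical value is z* = 1.960.
Margin of error = z*·SE = 1.960 × 0.005427 = 0.0106.

ME = 0.0106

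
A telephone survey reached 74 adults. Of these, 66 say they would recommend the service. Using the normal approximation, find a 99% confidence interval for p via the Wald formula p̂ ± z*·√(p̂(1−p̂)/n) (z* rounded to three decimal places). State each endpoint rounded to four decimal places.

(0.7989, 0.9849)

p̂ = 66/74 = 0.89189.
SE(p̂) = √(0.89189·0.10811/74) = 0.036097.
The 99% critical value is z* = 2.576.
Margin = 2.576·0.036097 = 0.09299.
CI: 0.89189 ± 0.09299 = (0.7989, 0.9849).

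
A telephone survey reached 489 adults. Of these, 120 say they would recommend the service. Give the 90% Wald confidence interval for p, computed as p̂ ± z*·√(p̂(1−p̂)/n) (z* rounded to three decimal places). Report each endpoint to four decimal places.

p̂ = 120/489 = 0.24540.
SE = √(p̂(1−p̂)/n) = √(0.185178/489) = 0.019460.
z* = 1.645 at the 90% level.
Margin = 1.645·0.019460 = 0.03201.
So the interval runs from 0.2134 to 0.2774.

(0.2134, 0.2774)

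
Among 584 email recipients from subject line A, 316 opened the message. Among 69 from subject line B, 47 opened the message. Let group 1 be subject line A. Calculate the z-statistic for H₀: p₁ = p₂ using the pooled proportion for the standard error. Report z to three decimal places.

p̂₁ = 316/584 = 0.54110, p̂₂ = 47/69 = 0.68116.
Pooling: p̂ = 363/653 = 0.55590.
SE = √[p̂(1−p̂)(1/n₁+1/n₂)] = √[0.55590·0.44410·(1/584+1/69)] ≈ 0.063251.
z = (p̂₁ − p̂₂)/SE = (0.54110 − 0.68116)/0.063251 = -0.14006/0.063251 = -2.214.

z = -2.214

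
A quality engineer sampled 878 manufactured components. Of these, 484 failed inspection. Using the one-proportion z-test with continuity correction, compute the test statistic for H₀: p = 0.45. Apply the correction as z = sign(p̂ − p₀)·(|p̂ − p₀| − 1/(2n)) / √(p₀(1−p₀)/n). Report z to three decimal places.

z = 5.997

Sample proportion p̂ = 484/878 = 0.55125. p̂ − p₀ = 0.101253.
1/(2n) = 0.000569.
Corrected numerator: |0.101253| − 0.000569 = 0.100684.
SE₀ = √(0.45·0.55/878) = 0.016790.
z = (+)0.100684/0.016790 = 5.997.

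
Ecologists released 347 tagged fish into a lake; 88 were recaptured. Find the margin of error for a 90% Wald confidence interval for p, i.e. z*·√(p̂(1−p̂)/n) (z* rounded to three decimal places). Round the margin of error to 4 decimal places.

ME = 0.0384

The sample proportion is 88/347 = 0.25360.
SE(p̂) = √(0.25360·0.74640/347) = 0.023356.
The 90% critical value is z* = 1.645.
Margin of error = z*·SE = 1.645 × 0.023356 = 0.0384.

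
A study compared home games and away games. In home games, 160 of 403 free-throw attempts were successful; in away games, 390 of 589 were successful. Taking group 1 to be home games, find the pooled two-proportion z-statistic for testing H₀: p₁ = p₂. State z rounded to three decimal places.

z = -8.251

Sample proportions: p̂₁ = 160/403 = 0.39702 and p̂₂ = 390/589 = 0.66214.
Pooling: p̂ = 550/992 = 0.55444.
SE = √[p̂(1−p̂)(1/n₁+1/n₂)] = √[0.55444·0.44556·(1/403+1/589)] ≈ 0.032131.
z = (p̂₁ − p̂₂)/SE = (0.39702 − 0.66214)/0.032131 = -0.26512/0.032131 = -8.251.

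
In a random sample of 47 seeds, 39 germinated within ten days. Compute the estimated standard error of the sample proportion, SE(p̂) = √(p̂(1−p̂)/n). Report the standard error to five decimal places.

With x = 39 successes in n = 47, p̂ = 0.82979.
p̂(1−p̂) = 0.82979·0.17021 = 0.141239.
SE = √(0.141239/47) = √0.003005085 = 0.05482.

SE = 0.05482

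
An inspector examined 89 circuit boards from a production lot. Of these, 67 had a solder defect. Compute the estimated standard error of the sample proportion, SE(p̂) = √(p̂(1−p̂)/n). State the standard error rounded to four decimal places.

SE = 0.0457

The sample proportion is 67/89 = 0.75281.
p̂(1−p̂) = 0.75281·0.24719 = 0.186087.
SE = √(0.186087/89) = √0.002090865 = 0.0457.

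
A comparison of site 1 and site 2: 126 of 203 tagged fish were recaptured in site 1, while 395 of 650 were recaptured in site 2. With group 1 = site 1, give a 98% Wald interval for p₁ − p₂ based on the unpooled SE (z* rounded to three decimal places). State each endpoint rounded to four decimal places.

(-0.0779, 0.1039)

p̂₁ = 126/203 = 0.62069, p̂₂ = 395/650 = 0.60769; p̂₁ − p̂₂ = 0.01300.
Unpooled SE = √(p̂₁(1−p̂₁)/n₁ + p̂₂(1−p̂₂)/n₂) = √(0.001159773 + 0.000366773) = 0.039071.
For 98% confidence, z* = 2.326. Margin of error = 0.09088.
CI: 0.01300 ± 0.09088 = (-0.0779, 0.1039).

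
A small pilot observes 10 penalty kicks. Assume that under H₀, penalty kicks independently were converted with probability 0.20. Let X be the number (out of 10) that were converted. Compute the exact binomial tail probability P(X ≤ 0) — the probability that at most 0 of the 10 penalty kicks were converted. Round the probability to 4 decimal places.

P = 0.1074

X is binomial with n = 10 and p = 0.20.
P(X ≤ 0) = C(10,0)·0.20^0·0.80^10.
= 0.107374 = 0.1074.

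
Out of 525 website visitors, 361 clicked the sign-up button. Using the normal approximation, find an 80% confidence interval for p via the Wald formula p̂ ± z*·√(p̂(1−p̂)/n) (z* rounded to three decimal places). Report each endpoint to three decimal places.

With x = 361 successes in n = 525, p̂ = 0.68762.
SE = √(p̂(1−p̂)/n) = √(0.214799/525) = 0.020227.
For 80% confidence, z* = 1.282.
Margin = 1.282·0.020227 = 0.02593.
CI: 0.68762 ± 0.02593 = (0.662, 0.714).

(0.662, 0.714)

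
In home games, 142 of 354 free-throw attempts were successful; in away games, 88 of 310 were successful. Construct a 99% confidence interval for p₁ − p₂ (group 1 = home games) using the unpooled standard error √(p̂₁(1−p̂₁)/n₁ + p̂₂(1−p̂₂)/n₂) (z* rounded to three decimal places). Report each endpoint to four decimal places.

(0.0232, 0.2114)

p̂₁ = 0.40113, p̂₂ = 0.28387, so the observed difference is 0.11726.
Unpooled SE = √(p̂₁(1−p̂₁)/n₁ + p̂₂(1−p̂₂)/n₂) = √(0.000678601 + 0.000655769) = 0.036529.
The 99% critical value is z* = 2.576. Margin = 2.576·0.036529 = 0.09410.
Interval: 0.11726 ± 0.09410 → (0.0232, 0.2114).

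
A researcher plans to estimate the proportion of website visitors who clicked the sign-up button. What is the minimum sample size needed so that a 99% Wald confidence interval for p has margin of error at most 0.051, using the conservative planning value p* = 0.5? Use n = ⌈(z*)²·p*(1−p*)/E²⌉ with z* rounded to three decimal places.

n = 638

For 99% confidence, z* = 2.576.
p*(1−p*) = 0.2500.
(z*)²·p*(1−p*)/E² = 6.635776·0.2500/0.002601 = 637.810.
Rounding up, n = 638.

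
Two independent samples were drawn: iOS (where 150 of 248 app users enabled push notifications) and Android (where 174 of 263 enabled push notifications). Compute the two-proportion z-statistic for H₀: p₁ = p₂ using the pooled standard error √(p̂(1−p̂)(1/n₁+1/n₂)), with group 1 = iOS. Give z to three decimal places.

p̂₁ = 150/248 = 0.60484, p̂₂ = 174/263 = 0.66160.
Pooling: p̂ = 324/511 = 0.63405.
Pooled SE = √[0.2320304·0.00783454] ≈ 0.042636.
z = -0.05676/0.042636 = -1.331.

z = -1.331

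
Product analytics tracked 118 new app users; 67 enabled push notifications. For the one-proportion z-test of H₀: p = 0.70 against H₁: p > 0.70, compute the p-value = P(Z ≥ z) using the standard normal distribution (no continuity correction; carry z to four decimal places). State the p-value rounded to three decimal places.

p-value = 0.999

p̂ = 67/118 = 0.56780.
SE₀ = √(0.70·0.30/118) = 0.042186.
Test statistic (full precision, shown to 4 dp): z = (67/118 − 0.70)/SE₀ ≈ -3.1338.
p-value = P(Z ≥ z) with z = -3.1338 → 0.999.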